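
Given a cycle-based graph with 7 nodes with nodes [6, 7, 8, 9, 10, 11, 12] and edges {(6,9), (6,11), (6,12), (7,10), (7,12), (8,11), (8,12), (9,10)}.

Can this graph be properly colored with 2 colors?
No, G is not 2-colorable

Odd cycle [12, 7, 10, 9, 6] needs 3 colors (χ ≥ 3).
Hence χ(G) ≥ 3 > 2, so no proper 2-coloring exists.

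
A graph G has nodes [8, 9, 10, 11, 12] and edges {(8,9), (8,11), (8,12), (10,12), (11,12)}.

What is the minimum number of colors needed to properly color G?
χ(G) = 3

Clique number ω(G) = 3 (lower bound: χ ≥ ω).
The clique on [8, 11, 12] has size 3, forcing χ ≥ 3, and the coloring below uses 3 colors, so χ(G) = 3.
A valid 3-coloring: color 1: [9, 12]; color 2: [8, 10]; color 3: [11].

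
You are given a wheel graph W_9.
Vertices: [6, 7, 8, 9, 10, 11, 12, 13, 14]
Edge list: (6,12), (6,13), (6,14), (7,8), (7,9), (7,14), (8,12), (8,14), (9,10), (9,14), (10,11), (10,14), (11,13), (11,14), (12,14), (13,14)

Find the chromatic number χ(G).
χ(G) = 3

Clique number ω(G) = 3 (lower bound: χ ≥ ω).
The clique on [6, 12, 14] has size 3, forcing χ ≥ 3, and the coloring below uses 3 colors, so χ(G) = 3.
A valid 3-coloring: color 1: [14]; color 2: [6, 8, 9, 11]; color 3: [7, 10, 12, 13].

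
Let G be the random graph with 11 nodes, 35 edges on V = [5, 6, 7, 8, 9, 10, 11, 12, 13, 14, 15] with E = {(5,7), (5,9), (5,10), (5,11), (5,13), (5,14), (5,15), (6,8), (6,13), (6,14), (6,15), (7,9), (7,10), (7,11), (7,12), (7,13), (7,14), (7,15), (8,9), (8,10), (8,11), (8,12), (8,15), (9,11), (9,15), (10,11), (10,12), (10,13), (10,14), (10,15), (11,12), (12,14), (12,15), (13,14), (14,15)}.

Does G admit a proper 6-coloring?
Yes, G is 6-colorable

A valid 6-coloring: color 1: [7, 8]; color 2: [6, 9, 10]; color 3: [11, 13, 15]; color 4: [14]; color 5: [5, 12].
(χ(G) = 5 ≤ 6.)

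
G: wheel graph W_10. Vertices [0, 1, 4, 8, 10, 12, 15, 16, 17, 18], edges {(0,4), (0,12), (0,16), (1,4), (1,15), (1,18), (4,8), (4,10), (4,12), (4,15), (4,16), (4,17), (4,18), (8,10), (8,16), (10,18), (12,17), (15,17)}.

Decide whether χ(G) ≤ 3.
Odd cycle [1, 15, 17, 12, 0, 16, 8, 10, 18] needs 3 colors (χ ≥ 3).
Vertex 4 is adjacent to every vertex of [0, 1, 8, 10, 12, 15, 16, 17, 18], which already need 3 colors among themselves, so 4 needs a new color (χ ≥ 4).
Hence χ(G) ≥ 4 > 3, so no proper 3-coloring exists.

No, G is not 3-colorable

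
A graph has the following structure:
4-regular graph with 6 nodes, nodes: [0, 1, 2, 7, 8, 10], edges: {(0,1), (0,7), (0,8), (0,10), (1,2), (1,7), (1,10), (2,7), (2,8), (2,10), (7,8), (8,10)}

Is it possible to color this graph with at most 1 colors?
No, G is not 1-colorable

The clique on vertices [0, 8, 10] has size 3 > 1, so it alone needs 3 colors.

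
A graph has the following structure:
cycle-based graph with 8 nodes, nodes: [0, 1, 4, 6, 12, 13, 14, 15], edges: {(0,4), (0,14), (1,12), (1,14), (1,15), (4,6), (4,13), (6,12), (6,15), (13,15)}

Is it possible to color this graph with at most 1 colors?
No, G is not 1-colorable

Edge (0,4) forces its endpoints to differ, so 1 color is not enough.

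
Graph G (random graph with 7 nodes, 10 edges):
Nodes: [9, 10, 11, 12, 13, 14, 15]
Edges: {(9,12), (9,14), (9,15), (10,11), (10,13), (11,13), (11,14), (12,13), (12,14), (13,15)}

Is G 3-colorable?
A valid 3-coloring: color 1: [9, 13]; color 2: [11, 12, 15]; color 3: [10, 14].
(χ(G) = 3 ≤ 3.)

Yes, G is 3-colorable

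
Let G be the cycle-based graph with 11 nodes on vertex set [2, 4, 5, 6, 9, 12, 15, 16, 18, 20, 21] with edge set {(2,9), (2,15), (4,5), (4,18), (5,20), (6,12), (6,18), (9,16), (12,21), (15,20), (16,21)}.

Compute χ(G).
χ(G) = 3

Clique number ω(G) = 2 (lower bound: χ ≥ ω).
Odd cycle [21, 16, 9, 2, 15, 20, 5, 4, 18, 6, 12] needs 3 colors (χ ≥ 3).
The coloring below uses 3 colors, so χ(G) = 3.
A valid 3-coloring: color 1: [5, 6, 9, 15, 21]; color 2: [2, 4, 12, 16, 20]; color 3: [18].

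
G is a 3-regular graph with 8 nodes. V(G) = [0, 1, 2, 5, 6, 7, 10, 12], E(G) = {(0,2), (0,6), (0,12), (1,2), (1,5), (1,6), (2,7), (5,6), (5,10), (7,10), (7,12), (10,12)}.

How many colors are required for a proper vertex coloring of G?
χ(G) = 3

Clique number ω(G) = 3 (lower bound: χ ≥ ω).
The clique on [1, 5, 6] has size 3, forcing χ ≥ 3, and the coloring below uses 3 colors, so χ(G) = 3.
A valid 3-coloring: color 1: [0, 1, 7]; color 2: [2, 5, 12]; color 3: [6, 10].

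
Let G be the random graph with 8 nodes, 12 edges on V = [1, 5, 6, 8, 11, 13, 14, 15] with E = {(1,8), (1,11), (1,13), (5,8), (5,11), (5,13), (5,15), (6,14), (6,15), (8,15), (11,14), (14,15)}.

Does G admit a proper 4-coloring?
Yes, G is 4-colorable

A valid 4-coloring: color 1: [11, 13, 15]; color 2: [1, 5, 6]; color 3: [8, 14].
(χ(G) = 3 ≤ 4.)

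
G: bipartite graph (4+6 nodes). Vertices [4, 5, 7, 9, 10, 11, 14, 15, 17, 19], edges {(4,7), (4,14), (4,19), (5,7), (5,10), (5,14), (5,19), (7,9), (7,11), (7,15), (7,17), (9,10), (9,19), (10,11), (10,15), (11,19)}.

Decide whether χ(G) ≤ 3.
A valid 3-coloring: color 1: [7, 10, 14, 19]; color 2: [4, 5, 9, 11, 15, 17].
(χ(G) = 2 ≤ 3.)

Yes, G is 3-colorable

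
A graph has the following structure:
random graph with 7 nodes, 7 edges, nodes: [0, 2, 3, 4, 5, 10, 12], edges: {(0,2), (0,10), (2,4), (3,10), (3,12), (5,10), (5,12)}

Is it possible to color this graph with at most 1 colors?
No, G is not 1-colorable

Edge (0,2) forces its endpoints to differ, so 1 color is not enough.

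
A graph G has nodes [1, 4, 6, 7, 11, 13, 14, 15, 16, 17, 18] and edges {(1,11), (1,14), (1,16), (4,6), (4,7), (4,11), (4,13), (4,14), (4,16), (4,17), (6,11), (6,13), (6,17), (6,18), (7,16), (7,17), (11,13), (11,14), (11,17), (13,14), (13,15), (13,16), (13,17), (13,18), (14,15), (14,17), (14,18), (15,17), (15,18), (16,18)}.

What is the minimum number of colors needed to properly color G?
Clique number ω(G) = 5 (lower bound: χ ≥ ω).
The clique on [4, 6, 11, 13, 17] has size 5, forcing χ ≥ 5, and the coloring below uses 5 colors, so χ(G) = 5.
A valid 5-coloring: color 1: [1, 7, 13]; color 2: [17, 18]; color 3: [4, 15]; color 4: [6, 14, 16]; color 5: [11].

χ(G) = 5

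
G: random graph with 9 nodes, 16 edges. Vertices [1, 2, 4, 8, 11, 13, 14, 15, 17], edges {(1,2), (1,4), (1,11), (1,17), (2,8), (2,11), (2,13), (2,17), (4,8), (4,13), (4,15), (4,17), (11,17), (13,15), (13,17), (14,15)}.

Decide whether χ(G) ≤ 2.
The clique on vertices [1, 2, 11, 17] has size 4 > 2, so it alone needs 4 colors.

No, G is not 2-colorable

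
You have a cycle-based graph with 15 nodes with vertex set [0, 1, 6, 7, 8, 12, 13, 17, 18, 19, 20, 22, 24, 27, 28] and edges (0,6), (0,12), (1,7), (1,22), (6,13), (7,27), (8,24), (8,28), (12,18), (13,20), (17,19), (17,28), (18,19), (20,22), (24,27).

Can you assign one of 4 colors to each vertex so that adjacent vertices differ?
Yes, G is 4-colorable

A valid 4-coloring: color 1: [0, 7, 13, 18, 22, 24, 28]; color 2: [1, 6, 8, 12, 17, 20, 27]; color 3: [19].
(χ(G) = 3 ≤ 4.)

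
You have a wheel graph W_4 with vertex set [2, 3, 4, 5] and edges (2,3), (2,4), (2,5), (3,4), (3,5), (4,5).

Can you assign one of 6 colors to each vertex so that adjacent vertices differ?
A valid 6-coloring: color 1: [5]; color 2: [3]; color 3: [4]; color 4: [2].
(χ(G) = 4 ≤ 6.)

Yes, G is 6-colorable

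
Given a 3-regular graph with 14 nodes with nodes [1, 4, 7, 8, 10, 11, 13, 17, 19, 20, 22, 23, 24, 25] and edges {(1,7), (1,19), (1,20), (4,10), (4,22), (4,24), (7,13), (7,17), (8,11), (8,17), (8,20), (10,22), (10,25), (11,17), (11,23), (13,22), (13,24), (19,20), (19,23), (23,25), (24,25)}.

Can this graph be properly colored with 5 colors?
Yes, G is 5-colorable

A valid 5-coloring: color 1: [1, 4, 8, 13, 23]; color 2: [7, 10, 11, 20, 24]; color 3: [17, 19, 22, 25].
(χ(G) = 3 ≤ 5.)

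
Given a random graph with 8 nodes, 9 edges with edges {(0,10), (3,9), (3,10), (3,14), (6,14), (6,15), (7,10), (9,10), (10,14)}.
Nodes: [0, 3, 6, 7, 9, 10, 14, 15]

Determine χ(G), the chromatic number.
χ(G) = 3

Clique number ω(G) = 3 (lower bound: χ ≥ ω).
The clique on [3, 9, 10] has size 3, forcing χ ≥ 3, and the coloring below uses 3 colors, so χ(G) = 3.
A valid 3-coloring: color 1: [6, 10]; color 2: [0, 3, 7, 15]; color 3: [9, 14].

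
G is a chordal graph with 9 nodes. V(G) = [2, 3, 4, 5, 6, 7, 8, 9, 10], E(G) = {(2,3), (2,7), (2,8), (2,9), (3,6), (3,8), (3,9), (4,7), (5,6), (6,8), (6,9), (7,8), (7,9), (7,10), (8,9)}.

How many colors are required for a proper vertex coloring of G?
χ(G) = 4

Clique number ω(G) = 4 (lower bound: χ ≥ ω).
The clique on [2, 3, 8, 9] has size 4, forcing χ ≥ 4, and the coloring below uses 4 colors, so χ(G) = 4.
A valid 4-coloring: color 1: [4, 5, 9, 10]; color 2: [8]; color 3: [3, 7]; color 4: [2, 6].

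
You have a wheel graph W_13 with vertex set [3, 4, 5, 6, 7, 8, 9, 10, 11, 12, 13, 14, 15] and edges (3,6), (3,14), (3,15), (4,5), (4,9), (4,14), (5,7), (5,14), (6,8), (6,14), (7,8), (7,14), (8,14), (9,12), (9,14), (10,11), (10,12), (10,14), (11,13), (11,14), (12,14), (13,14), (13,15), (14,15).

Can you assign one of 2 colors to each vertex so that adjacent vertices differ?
The clique on vertices [3, 6, 14] has size 3 > 2, so it alone needs 3 colors.

No, G is not 2-colorable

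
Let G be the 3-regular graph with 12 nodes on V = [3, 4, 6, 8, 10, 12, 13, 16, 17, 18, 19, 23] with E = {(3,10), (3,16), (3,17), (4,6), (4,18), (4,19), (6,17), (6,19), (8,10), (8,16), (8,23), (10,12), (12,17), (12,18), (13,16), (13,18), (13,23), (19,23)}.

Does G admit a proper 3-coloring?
Yes, G is 3-colorable

A valid 3-coloring: color 1: [4, 10, 16, 17, 23]; color 2: [3, 8, 18, 19]; color 3: [6, 12, 13].
(χ(G) = 3 ≤ 3.)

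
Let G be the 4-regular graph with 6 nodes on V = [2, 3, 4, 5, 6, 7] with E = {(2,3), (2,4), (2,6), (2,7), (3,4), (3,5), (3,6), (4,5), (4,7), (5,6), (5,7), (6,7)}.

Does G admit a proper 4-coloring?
A valid 4-coloring: color 1: [3, 7]; color 2: [2, 5]; color 3: [4, 6].
(χ(G) = 3 ≤ 4.)

Yes, G is 4-colorable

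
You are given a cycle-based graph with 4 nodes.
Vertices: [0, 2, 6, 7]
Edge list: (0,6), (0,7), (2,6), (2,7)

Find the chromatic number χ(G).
χ(G) = 2

Clique number ω(G) = 2 (lower bound: χ ≥ ω).
The graph is bipartite (no odd cycle), so 2 colors suffice: χ(G) = 2.
A valid 2-coloring: color 1: [6, 7]; color 2: [0, 2].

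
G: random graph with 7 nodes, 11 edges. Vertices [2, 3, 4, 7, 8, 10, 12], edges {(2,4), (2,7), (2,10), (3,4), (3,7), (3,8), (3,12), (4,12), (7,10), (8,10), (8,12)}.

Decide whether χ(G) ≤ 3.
A valid 3-coloring: color 1: [2, 3]; color 2: [4, 7, 8]; color 3: [10, 12].
(χ(G) = 3 ≤ 3.)

Yes, G is 3-colorable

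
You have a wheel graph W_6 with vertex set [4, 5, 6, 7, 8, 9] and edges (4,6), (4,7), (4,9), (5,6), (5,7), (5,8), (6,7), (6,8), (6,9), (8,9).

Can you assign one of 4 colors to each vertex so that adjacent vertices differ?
A valid 4-coloring: color 1: [6]; color 2: [7, 8]; color 3: [4, 5]; color 4: [9].
(χ(G) = 4 ≤ 4.)

Yes, G is 4-colorable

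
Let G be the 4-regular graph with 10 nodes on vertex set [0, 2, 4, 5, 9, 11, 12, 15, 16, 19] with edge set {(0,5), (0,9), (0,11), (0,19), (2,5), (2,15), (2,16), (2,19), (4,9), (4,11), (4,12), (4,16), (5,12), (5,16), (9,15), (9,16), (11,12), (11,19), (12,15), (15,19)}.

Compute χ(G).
Clique number ω(G) = 3 (lower bound: χ ≥ ω).
Suppose a proper 3-coloring c exists. The clique [0, 11, 19] takes 3 distinct colors; by symmetry let c(0) = 1, c(11) = 2, c(19) = 3.
- Vertex 2: neighbors [19] already have colors [3]; try each remaining color.
- Case c(2) = 1:
  - Vertex 15: neighbors [2, 19] already have colors [1, 3] ⇒ c(15) = 2.
  - Vertex 9: neighbors [0, 15] already have colors [1, 2] ⇒ c(9) = 3.
  - Vertex 4: neighbors [11, 9] already have colors [2, 3] ⇒ c(4) = 1.
  - Vertex 12: neighbors [4, 11] already have colors [1, 2] ⇒ c(12) = 3.
  - Vertex 5: neighbors [0, 12] already have colors [1, 3] ⇒ c(5) = 2.
  - Vertex 16: neighbors [2, 5, 9] already have colors [1, 2, 3] — all 3 colors blocked. Contradiction.
- Case c(2) = 2:
  - Vertex 5: neighbors [0, 2] already have colors [1, 2] ⇒ c(5) = 3.
  - Vertex 12: neighbors [11, 5] already have colors [2, 3] ⇒ c(12) = 1.
  - Vertex 15: neighbors [12, 2, 19] already have colors [1, 2, 3] — all 3 colors blocked. Contradiction.
Every case ends in a contradiction, so G has no proper 3-coloring (χ ≥ 4).
The coloring below uses 4 colors, so χ(G) = 4.
A valid 4-coloring: color 1: [0, 2, 4]; color 2: [5, 11, 15]; color 3: [12, 16, 19]; color 4: [9].

χ(G) = 4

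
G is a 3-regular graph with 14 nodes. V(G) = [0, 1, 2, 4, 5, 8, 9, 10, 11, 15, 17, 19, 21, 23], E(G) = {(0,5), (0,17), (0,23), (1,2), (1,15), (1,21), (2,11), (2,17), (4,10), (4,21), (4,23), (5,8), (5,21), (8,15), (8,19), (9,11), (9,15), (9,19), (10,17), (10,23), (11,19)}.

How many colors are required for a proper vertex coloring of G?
Clique number ω(G) = 3 (lower bound: χ ≥ ω).
The clique on [4, 10, 23] has size 3, forcing χ ≥ 3, and the coloring below uses 3 colors, so χ(G) = 3.
A valid 3-coloring: color 1: [0, 2, 8, 9, 10, 21]; color 2: [4, 5, 15, 17, 19]; color 3: [1, 11, 23].

χ(G) = 3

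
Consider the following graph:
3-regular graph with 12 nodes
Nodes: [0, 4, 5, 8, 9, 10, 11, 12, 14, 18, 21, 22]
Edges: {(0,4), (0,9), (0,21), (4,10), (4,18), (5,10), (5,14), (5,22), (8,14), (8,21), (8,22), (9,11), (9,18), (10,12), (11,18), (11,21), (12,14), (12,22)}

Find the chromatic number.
χ(G) = 3

Clique number ω(G) = 3 (lower bound: χ ≥ ω).
The clique on [9, 11, 18] has size 3, forcing χ ≥ 3, and the coloring below uses 3 colors, so χ(G) = 3.
A valid 3-coloring: color 1: [4, 5, 8, 11, 12]; color 2: [9, 10, 14, 21, 22]; color 3: [0, 18].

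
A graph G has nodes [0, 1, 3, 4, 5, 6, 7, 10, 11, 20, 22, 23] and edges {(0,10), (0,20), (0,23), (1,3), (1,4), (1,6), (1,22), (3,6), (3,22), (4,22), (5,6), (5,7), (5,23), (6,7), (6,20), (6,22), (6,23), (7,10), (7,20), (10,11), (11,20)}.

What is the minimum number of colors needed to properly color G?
χ(G) = 4

Clique number ω(G) = 4 (lower bound: χ ≥ ω).
The clique on [1, 3, 6, 22] has size 4, forcing χ ≥ 4, and the coloring below uses 4 colors, so χ(G) = 4.
A valid 4-coloring: color 1: [0, 4, 6, 11]; color 2: [5, 10, 20, 22]; color 3: [1, 7, 23]; color 4: [3].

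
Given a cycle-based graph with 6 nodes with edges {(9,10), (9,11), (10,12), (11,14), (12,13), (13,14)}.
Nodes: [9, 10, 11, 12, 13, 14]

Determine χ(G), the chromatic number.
Clique number ω(G) = 2 (lower bound: χ ≥ ω).
The graph is bipartite (no odd cycle), so 2 colors suffice: χ(G) = 2.
A valid 2-coloring: color 1: [10, 11, 13]; color 2: [9, 12, 14].

χ(G) = 2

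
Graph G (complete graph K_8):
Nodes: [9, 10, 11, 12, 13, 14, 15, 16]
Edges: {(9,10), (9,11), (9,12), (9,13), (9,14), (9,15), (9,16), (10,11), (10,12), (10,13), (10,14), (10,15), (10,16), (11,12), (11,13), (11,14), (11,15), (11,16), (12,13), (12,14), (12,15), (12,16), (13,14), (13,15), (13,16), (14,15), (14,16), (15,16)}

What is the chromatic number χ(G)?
Clique number ω(G) = 8 (lower bound: χ ≥ ω).
The clique on [9, 10, 11, 12, 13, 14, 15, 16] has size 8, forcing χ ≥ 8, and the coloring below uses 8 colors, so χ(G) = 8.
A valid 8-coloring: color 1: [13]; color 2: [9]; color 3: [10]; color 4: [15]; color 5: [14]; color 6: [16]; color 7: [11]; color 8: [12].

χ(G) = 8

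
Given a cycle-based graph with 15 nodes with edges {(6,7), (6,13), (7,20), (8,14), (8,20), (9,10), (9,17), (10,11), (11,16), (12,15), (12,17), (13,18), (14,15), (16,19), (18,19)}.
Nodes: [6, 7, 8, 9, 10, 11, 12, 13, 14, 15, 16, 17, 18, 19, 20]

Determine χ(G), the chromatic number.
Clique number ω(G) = 2 (lower bound: χ ≥ ω).
Odd cycle [12, 15, 14, 8, 20, 7, 6, 13, 18, 19, 16, 11, 10, 9, 17] needs 3 colors (χ ≥ 3).
The coloring below uses 3 colors, so χ(G) = 3.
A valid 3-coloring: color 1: [6, 9, 12, 14, 16, 18, 20]; color 2: [7, 8, 11, 13, 15, 17, 19]; color 3: [10].

χ(G) = 3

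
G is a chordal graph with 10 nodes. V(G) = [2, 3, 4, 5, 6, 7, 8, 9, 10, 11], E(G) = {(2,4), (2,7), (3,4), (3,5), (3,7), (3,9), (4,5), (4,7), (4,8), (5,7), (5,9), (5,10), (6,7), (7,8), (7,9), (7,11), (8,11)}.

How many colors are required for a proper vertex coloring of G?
χ(G) = 4

Clique number ω(G) = 4 (lower bound: χ ≥ ω).
The clique on [3, 5, 7, 9] has size 4, forcing χ ≥ 4, and the coloring below uses 4 colors, so χ(G) = 4.
A valid 4-coloring: color 1: [7, 10]; color 2: [2, 5, 6, 8]; color 3: [4, 9, 11]; color 4: [3].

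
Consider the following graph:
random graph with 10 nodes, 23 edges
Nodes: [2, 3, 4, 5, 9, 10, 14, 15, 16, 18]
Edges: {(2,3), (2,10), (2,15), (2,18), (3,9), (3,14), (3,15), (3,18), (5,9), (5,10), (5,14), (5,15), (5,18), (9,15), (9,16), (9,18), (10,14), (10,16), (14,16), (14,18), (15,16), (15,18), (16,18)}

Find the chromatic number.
Clique number ω(G) = 4 (lower bound: χ ≥ ω).
The clique on [9, 15, 16, 18] has size 4, forcing χ ≥ 4, and the coloring below uses 4 colors, so χ(G) = 4.
A valid 4-coloring: color 1: [4, 10, 18]; color 2: [14, 15]; color 3: [3, 5, 16]; color 4: [2, 9].

χ(G) = 4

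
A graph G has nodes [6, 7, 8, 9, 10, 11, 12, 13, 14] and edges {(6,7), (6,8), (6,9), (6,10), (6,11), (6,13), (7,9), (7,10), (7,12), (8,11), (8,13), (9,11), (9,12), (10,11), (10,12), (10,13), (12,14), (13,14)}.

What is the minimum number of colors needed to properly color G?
Clique number ω(G) = 3 (lower bound: χ ≥ ω).
The clique on [7, 9, 12] has size 3, forcing χ ≥ 3, and the coloring below uses 3 colors, so χ(G) = 3.
A valid 3-coloring: color 1: [6, 12]; color 2: [8, 9, 10, 14]; color 3: [7, 11, 13].

χ(G) = 3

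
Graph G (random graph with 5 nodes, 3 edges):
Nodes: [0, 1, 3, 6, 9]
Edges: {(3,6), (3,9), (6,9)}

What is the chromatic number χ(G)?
χ(G) = 3

Clique number ω(G) = 3 (lower bound: χ ≥ ω).
The clique on [3, 6, 9] has size 3, forcing χ ≥ 3, and the coloring below uses 3 colors, so χ(G) = 3.
A valid 3-coloring: color 1: [0, 1, 3]; color 2: [9]; color 3: [6].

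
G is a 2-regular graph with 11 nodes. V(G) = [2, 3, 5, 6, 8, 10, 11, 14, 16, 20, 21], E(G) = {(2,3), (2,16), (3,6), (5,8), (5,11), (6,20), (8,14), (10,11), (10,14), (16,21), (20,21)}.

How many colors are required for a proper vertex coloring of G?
χ(G) = 3

Clique number ω(G) = 2 (lower bound: χ ≥ ω).
Odd cycle [8, 14, 10, 11, 5] needs 3 colors (χ ≥ 3).
The coloring below uses 3 colors, so χ(G) = 3.
A valid 3-coloring: color 1: [2, 6, 8, 11, 21]; color 2: [3, 5, 14, 16, 20]; color 3: [10].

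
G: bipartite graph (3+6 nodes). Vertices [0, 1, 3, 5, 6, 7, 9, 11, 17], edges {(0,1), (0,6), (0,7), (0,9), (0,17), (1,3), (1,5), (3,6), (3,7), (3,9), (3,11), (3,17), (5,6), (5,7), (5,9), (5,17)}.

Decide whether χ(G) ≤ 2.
Yes, G is 2-colorable

A valid 2-coloring: color 1: [0, 3, 5]; color 2: [1, 6, 7, 9, 11, 17].
(χ(G) = 2 ≤ 2.)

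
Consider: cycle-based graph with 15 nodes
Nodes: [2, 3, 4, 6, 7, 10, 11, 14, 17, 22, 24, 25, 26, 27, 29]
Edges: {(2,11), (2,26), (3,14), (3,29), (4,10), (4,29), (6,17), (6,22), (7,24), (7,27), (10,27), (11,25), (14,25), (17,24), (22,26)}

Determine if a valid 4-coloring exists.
Yes, G is 4-colorable

A valid 4-coloring: color 1: [2, 7, 10, 17, 22, 25, 29]; color 2: [4, 6, 11, 14, 24, 26, 27]; color 3: [3].
(χ(G) = 3 ≤ 4.)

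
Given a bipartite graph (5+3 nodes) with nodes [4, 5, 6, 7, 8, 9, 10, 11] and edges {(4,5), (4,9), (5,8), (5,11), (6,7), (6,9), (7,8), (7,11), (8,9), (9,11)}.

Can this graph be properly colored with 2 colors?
Yes, G is 2-colorable

A valid 2-coloring: color 1: [5, 7, 9, 10]; color 2: [4, 6, 8, 11].
(χ(G) = 2 ≤ 2.)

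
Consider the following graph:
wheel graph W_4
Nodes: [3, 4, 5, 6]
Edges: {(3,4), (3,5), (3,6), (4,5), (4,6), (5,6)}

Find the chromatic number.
Clique number ω(G) = 4 (lower bound: χ ≥ ω).
The clique on [3, 4, 5, 6] has size 4, forcing χ ≥ 4, and the coloring below uses 4 colors, so χ(G) = 4.
A valid 4-coloring: color 1: [5]; color 2: [3]; color 3: [6]; color 4: [4].

χ(G) = 4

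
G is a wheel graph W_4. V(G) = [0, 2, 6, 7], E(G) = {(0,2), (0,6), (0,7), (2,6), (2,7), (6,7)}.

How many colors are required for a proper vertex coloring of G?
Clique number ω(G) = 4 (lower bound: χ ≥ ω).
The clique on [0, 2, 6, 7] has size 4, forcing χ ≥ 4, and the coloring below uses 4 colors, so χ(G) = 4.
A valid 4-coloring: color 1: [6]; color 2: [7]; color 3: [0]; color 4: [2].

χ(G) = 4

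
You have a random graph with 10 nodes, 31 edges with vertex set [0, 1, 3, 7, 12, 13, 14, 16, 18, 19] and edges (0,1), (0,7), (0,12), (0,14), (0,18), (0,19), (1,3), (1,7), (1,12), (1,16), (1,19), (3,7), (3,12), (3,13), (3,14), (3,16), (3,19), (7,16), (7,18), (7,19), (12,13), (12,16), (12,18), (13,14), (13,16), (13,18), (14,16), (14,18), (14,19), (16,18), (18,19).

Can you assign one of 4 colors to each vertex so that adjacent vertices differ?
Suppose a proper 4-coloring c exists. The clique [0, 1, 7, 19] takes 4 distinct colors; by symmetry let c(0) = 1, c(1) = 2, c(7) = 3, c(19) = 4.
- Vertex 3: neighbors [1, 7, 19] already have colors [2, 3, 4] ⇒ c(3) = 1.
- Vertex 16: neighbors [3, 1, 7] already have colors [1, 2, 3] ⇒ c(16) = 4.
- Vertex 18: neighbors [0, 7, 16] already have colors [1, 3, 4] ⇒ c(18) = 2.
- Vertex 13: neighbors [3, 18, 16] already have colors [1, 2, 4] ⇒ c(13) = 3.
- Vertex 12: neighbors [0, 1, 13, 16] already have colors [1, 2, 3, 4] — all 4 colors blocked. Contradiction.
The forced assignments end in a contradiction, so G has no proper 4-coloring (χ ≥ 5).

No, G is not 4-colorable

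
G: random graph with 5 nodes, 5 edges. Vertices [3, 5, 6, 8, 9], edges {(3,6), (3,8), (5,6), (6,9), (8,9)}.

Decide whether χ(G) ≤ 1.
No, G is not 1-colorable

Edge (8,9) forces its endpoints to differ, so 1 color is not enough.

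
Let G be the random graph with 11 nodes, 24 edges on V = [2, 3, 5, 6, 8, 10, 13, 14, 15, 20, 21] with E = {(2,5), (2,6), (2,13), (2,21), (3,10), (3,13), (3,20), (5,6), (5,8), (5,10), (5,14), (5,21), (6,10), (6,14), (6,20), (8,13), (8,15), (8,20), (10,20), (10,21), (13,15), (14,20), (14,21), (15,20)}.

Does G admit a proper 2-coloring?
The clique on vertices [3, 10, 20] has size 3 > 2, so it alone needs 3 colors.

No, G is not 2-colorable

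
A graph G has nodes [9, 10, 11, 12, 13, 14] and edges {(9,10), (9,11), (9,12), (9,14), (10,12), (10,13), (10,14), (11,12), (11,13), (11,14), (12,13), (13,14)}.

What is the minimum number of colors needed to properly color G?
χ(G) = 3

Clique number ω(G) = 3 (lower bound: χ ≥ ω).
The clique on [9, 10, 12] has size 3, forcing χ ≥ 3, and the coloring below uses 3 colors, so χ(G) = 3.
A valid 3-coloring: color 1: [12, 14]; color 2: [9, 13]; color 3: [10, 11].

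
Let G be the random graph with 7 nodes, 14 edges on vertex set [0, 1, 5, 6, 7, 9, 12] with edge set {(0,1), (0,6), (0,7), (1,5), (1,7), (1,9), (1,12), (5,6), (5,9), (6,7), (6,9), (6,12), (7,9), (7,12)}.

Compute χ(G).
χ(G) = 3

Clique number ω(G) = 3 (lower bound: χ ≥ ω).
The clique on [1, 5, 9] has size 3, forcing χ ≥ 3, and the coloring below uses 3 colors, so χ(G) = 3.
A valid 3-coloring: color 1: [1, 6]; color 2: [5, 7]; color 3: [0, 9, 12].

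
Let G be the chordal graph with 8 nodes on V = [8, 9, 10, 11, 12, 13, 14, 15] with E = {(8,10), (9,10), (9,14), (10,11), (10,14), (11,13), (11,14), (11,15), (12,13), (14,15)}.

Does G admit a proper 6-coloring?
Yes, G is 6-colorable

A valid 6-coloring: color 1: [10, 13, 15]; color 2: [8, 9, 11, 12]; color 3: [14].
(χ(G) = 3 ≤ 6.)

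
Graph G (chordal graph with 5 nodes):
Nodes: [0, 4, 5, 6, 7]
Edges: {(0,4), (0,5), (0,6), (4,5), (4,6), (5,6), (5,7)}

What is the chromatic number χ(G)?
χ(G) = 4

Clique number ω(G) = 4 (lower bound: χ ≥ ω).
The clique on [0, 4, 5, 6] has size 4, forcing χ ≥ 4, and the coloring below uses 4 colors, so χ(G) = 4.
A valid 4-coloring: color 1: [5]; color 2: [4, 7]; color 3: [0]; color 4: [6].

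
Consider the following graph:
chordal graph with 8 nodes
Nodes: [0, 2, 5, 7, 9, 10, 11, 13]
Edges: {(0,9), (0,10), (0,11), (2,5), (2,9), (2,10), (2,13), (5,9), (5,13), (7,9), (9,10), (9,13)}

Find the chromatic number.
χ(G) = 4

Clique number ω(G) = 4 (lower bound: χ ≥ ω).
The clique on [2, 5, 9, 13] has size 4, forcing χ ≥ 4, and the coloring below uses 4 colors, so χ(G) = 4.
A valid 4-coloring: color 1: [9, 11]; color 2: [0, 2, 7]; color 3: [5, 10]; color 4: [13].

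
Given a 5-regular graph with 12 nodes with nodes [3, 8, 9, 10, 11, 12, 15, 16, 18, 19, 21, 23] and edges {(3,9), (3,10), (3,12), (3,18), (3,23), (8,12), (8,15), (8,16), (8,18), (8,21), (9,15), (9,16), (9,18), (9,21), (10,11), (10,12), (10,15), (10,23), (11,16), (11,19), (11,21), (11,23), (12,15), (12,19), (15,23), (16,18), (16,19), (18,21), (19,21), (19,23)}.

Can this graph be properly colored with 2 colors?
No, G is not 2-colorable

The clique on vertices [3, 9, 18] has size 3 > 2, so it alone needs 3 colors.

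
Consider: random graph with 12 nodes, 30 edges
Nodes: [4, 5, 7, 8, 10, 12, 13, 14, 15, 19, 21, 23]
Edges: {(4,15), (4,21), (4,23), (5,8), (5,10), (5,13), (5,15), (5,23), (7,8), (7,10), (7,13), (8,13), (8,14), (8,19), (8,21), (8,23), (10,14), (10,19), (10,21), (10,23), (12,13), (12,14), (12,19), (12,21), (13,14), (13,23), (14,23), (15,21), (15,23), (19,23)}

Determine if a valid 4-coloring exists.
Yes, G is 4-colorable

A valid 4-coloring: color 1: [7, 12, 23]; color 2: [8, 10, 15]; color 3: [4, 13, 19]; color 4: [5, 14, 21].
(χ(G) = 4 ≤ 4.)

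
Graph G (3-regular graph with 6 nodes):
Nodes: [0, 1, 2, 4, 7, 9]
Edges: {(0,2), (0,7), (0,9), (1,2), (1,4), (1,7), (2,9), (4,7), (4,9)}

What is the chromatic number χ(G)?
Clique number ω(G) = 3 (lower bound: χ ≥ ω).
The clique on [0, 2, 9] has size 3, forcing χ ≥ 3, and the coloring below uses 3 colors, so χ(G) = 3.
A valid 3-coloring: color 1: [2, 4]; color 2: [0, 1]; color 3: [7, 9].

χ(G) = 3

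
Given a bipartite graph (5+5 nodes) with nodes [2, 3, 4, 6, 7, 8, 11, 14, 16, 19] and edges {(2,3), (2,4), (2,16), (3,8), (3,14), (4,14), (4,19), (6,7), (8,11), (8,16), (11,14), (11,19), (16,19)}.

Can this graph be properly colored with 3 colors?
A valid 3-coloring: color 1: [3, 4, 6, 11, 16]; color 2: [2, 7, 8, 14, 19].
(χ(G) = 2 ≤ 3.)

Yes, G is 3-colorable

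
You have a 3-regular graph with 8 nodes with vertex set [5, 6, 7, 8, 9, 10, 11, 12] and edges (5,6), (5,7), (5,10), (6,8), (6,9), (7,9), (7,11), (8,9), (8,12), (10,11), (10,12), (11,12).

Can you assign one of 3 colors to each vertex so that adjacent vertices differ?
A valid 3-coloring: color 1: [5, 9, 12]; color 2: [7, 8, 10]; color 3: [6, 11].
(χ(G) = 3 ≤ 3.)

Yes, G is 3-colorable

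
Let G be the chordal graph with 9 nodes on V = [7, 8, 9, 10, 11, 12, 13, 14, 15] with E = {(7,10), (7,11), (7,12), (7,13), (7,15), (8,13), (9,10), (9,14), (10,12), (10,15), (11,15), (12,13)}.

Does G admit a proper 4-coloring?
A valid 4-coloring: color 1: [7, 8, 9]; color 2: [10, 11, 13, 14]; color 3: [12, 15].
(χ(G) = 3 ≤ 4.)

Yes, G is 4-colorable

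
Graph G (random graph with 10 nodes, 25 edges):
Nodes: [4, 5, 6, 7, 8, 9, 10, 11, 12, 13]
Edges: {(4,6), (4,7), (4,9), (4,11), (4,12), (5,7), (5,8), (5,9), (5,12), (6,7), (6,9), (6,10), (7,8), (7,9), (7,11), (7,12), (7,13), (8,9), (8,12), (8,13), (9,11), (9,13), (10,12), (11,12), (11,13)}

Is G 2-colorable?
No, G is not 2-colorable

The clique on vertices [5, 7, 8, 9] has size 4 > 2, so it alone needs 4 colors.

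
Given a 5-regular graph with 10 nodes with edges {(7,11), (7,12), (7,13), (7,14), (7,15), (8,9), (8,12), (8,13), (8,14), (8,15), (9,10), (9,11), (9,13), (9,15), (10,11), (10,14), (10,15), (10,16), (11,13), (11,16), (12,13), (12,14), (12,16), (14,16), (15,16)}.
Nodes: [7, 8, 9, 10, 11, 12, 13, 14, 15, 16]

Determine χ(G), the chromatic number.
χ(G) = 4

Clique number ω(G) = 3 (lower bound: χ ≥ ω).
Odd cycle [13, 11, 10, 15, 8] needs 3 colors (χ ≥ 3).
Vertex 9 is adjacent to every vertex of [8, 10, 11, 13, 15], which already need 3 colors among themselves, so 9 needs a new color (χ ≥ 4).
The coloring below uses 4 colors, so χ(G) = 4.
A valid 4-coloring: color 1: [13, 14, 15]; color 2: [7, 9, 16]; color 3: [10, 12]; color 4: [8, 11].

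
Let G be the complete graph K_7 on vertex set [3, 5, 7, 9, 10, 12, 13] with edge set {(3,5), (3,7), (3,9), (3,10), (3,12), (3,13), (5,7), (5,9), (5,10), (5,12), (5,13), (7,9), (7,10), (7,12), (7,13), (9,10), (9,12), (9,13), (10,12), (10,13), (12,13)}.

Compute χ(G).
χ(G) = 7

Clique number ω(G) = 7 (lower bound: χ ≥ ω).
The clique on [3, 5, 7, 9, 10, 12, 13] has size 7, forcing χ ≥ 7, and the coloring below uses 7 colors, so χ(G) = 7.
A valid 7-coloring: color 1: [9]; color 2: [7]; color 3: [12]; color 4: [13]; color 5: [3]; color 6: [5]; color 7: [10].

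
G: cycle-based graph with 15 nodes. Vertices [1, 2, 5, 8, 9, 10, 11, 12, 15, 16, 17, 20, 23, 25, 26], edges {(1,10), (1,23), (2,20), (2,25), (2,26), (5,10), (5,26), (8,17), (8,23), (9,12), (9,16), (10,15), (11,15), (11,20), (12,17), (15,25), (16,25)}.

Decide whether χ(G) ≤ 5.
A valid 5-coloring: color 1: [9, 10, 11, 17, 23, 25, 26]; color 2: [1, 2, 5, 8, 12, 15, 16]; color 3: [20].
(χ(G) = 3 ≤ 5.)

Yes, G is 5-colorable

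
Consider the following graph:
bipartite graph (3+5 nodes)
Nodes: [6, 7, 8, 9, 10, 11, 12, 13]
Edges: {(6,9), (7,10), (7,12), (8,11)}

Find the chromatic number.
χ(G) = 2

Clique number ω(G) = 2 (lower bound: χ ≥ ω).
The graph is bipartite (no odd cycle), so 2 colors suffice: χ(G) = 2.
A valid 2-coloring: color 1: [6, 7, 8, 13]; color 2: [9, 10, 11, 12].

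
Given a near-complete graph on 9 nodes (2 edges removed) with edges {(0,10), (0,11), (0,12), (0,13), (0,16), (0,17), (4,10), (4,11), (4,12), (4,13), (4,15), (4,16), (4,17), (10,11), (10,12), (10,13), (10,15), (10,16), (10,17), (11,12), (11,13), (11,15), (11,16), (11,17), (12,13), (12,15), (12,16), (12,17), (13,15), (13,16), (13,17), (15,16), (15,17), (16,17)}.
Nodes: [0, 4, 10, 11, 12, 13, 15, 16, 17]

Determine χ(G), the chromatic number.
χ(G) = 8

Clique number ω(G) = 8 (lower bound: χ ≥ ω).
The clique on [4, 10, 11, 12, 13, 15, 16, 17] has size 8, forcing χ ≥ 8, and the coloring below uses 8 colors, so χ(G) = 8.
A valid 8-coloring: color 1: [12]; color 2: [16]; color 3: [17]; color 4: [13]; color 5: [11]; color 6: [10]; color 7: [0, 15]; color 8: [4].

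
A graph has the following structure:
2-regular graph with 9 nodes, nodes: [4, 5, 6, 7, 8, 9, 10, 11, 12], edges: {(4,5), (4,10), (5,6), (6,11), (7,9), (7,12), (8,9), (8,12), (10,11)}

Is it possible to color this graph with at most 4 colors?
Yes, G is 4-colorable

A valid 4-coloring: color 1: [4, 6, 9, 12]; color 2: [5, 7, 8, 11]; color 3: [10].
(χ(G) = 3 ≤ 4.)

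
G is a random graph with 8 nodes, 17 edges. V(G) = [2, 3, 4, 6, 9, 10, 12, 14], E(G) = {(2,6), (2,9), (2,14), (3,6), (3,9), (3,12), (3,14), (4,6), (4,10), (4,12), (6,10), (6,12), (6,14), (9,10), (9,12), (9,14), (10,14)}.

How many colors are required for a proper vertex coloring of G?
χ(G) = 4

Clique number ω(G) = 3 (lower bound: χ ≥ ω).
Odd cycle [3, 12, 4, 10, 14] needs 3 colors (χ ≥ 3).
Vertex 6 is adjacent to every vertex of [3, 4, 10, 12, 14], which already need 3 colors among themselves, so 6 needs a new color (χ ≥ 4).
The coloring below uses 4 colors, so χ(G) = 4.
A valid 4-coloring: color 1: [6, 9]; color 2: [12, 14]; color 3: [2, 3, 10]; color 4: [4].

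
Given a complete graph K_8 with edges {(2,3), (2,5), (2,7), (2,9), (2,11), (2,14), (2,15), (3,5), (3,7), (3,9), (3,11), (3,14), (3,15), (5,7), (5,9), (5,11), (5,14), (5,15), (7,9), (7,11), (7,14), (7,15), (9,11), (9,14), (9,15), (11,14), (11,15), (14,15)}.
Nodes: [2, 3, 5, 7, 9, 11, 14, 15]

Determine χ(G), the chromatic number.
Clique number ω(G) = 8 (lower bound: χ ≥ ω).
The clique on [2, 3, 5, 7, 9, 11, 14, 15] has size 8, forcing χ ≥ 8, and the coloring below uses 8 colors, so χ(G) = 8.
A valid 8-coloring: color 1: [5]; color 2: [14]; color 3: [2]; color 4: [15]; color 5: [3]; color 6: [11]; color 7: [9]; color 8: [7].

χ(G) = 8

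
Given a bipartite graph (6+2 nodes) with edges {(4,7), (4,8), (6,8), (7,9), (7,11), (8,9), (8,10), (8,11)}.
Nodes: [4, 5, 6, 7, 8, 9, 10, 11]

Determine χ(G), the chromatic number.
χ(G) = 2

Clique number ω(G) = 2 (lower bound: χ ≥ ω).
The graph is bipartite (no odd cycle), so 2 colors suffice: χ(G) = 2.
A valid 2-coloring: color 1: [5, 7, 8]; color 2: [4, 6, 9, 10, 11].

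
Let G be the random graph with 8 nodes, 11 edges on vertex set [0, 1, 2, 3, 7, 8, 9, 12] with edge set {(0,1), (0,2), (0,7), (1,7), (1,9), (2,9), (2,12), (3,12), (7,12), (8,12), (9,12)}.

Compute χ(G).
χ(G) = 3

Clique number ω(G) = 3 (lower bound: χ ≥ ω).
The clique on [0, 1, 7] has size 3, forcing χ ≥ 3, and the coloring below uses 3 colors, so χ(G) = 3.
A valid 3-coloring: color 1: [1, 12]; color 2: [2, 3, 7, 8]; color 3: [0, 9].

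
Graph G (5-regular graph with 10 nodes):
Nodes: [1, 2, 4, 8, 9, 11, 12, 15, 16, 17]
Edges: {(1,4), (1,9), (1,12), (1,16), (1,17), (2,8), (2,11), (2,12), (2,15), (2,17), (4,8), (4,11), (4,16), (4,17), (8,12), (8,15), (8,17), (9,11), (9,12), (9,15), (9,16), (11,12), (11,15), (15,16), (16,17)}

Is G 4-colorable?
Yes, G is 4-colorable

A valid 4-coloring: color 1: [1, 8, 11]; color 2: [12, 16]; color 3: [2, 4, 9]; color 4: [15, 17].
(χ(G) = 4 ≤ 4.)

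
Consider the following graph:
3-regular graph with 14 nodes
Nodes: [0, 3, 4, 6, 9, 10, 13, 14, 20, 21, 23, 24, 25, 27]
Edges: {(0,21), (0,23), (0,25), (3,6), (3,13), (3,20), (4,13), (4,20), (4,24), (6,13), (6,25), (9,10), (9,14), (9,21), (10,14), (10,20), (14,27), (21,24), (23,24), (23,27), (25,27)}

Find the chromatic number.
χ(G) = 3

Clique number ω(G) = 3 (lower bound: χ ≥ ω).
The clique on [3, 6, 13] has size 3, forcing χ ≥ 3, and the coloring below uses 3 colors, so χ(G) = 3.
A valid 3-coloring: color 1: [13, 14, 20, 24, 25]; color 2: [4, 6, 10, 21, 23]; color 3: [0, 3, 9, 27].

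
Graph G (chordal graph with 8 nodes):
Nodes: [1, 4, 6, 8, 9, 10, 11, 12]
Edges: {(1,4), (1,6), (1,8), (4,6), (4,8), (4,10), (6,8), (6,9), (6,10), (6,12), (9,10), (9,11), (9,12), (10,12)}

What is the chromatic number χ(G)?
Clique number ω(G) = 4 (lower bound: χ ≥ ω).
The clique on [6, 9, 10, 12] has size 4, forcing χ ≥ 4, and the coloring below uses 4 colors, so χ(G) = 4.
A valid 4-coloring: color 1: [6, 11]; color 2: [1, 10]; color 3: [4, 9]; color 4: [8, 12].

χ(G) = 4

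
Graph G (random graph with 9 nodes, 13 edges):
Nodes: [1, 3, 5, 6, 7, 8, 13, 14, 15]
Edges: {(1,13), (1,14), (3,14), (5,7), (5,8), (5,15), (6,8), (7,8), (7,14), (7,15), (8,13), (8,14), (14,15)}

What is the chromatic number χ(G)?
Clique number ω(G) = 3 (lower bound: χ ≥ ω).
The clique on [5, 7, 8] has size 3, forcing χ ≥ 3, and the coloring below uses 3 colors, so χ(G) = 3.
A valid 3-coloring: color 1: [5, 6, 13, 14]; color 2: [1, 3, 8, 15]; color 3: [7].

χ(G) = 3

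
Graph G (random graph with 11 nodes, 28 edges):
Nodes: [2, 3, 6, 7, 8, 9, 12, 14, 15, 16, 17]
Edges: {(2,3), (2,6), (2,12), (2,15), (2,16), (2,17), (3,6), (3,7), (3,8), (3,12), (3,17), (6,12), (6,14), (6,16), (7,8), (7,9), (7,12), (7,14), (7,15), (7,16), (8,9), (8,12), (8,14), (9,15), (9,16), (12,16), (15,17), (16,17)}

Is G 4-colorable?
Yes, G is 4-colorable

A valid 4-coloring: color 1: [2, 7]; color 2: [3, 14, 15, 16]; color 3: [9, 12, 17]; color 4: [6, 8].
(χ(G) = 4 ≤ 4.)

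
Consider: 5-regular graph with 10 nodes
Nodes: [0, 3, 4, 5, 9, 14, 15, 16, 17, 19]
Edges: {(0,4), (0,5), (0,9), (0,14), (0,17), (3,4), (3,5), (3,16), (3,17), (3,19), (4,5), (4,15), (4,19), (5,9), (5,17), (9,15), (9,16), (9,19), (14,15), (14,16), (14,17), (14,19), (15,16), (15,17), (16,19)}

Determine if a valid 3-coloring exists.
Suppose a proper 3-coloring c exists. The clique [0, 4, 5] takes 3 distinct colors; by symmetry let c(0) = 1, c(4) = 2, c(5) = 3.
- Vertex 3: neighbors [4, 5] already have colors [2, 3] ⇒ c(3) = 1.
- Vertex 9: neighbors [0, 5] already have colors [1, 3] ⇒ c(9) = 2.
- Vertex 16: neighbors [3, 9] already have colors [1, 2] ⇒ c(16) = 3.
- Vertex 19: neighbors [3, 4, 16] already have colors [1, 2, 3] — all 3 colors blocked. Contradiction.
The forced assignments end in a contradiction, so G has no proper 3-coloring (χ ≥ 4).

No, G is not 3-colorable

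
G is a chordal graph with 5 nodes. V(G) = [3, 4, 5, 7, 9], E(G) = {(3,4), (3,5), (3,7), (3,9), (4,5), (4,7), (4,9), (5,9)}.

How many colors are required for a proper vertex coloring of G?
Clique number ω(G) = 4 (lower bound: χ ≥ ω).
The clique on [3, 4, 5, 9] has size 4, forcing χ ≥ 4, and the coloring below uses 4 colors, so χ(G) = 4.
A valid 4-coloring: color 1: [3]; color 2: [4]; color 3: [5, 7]; color 4: [9].

χ(G) = 4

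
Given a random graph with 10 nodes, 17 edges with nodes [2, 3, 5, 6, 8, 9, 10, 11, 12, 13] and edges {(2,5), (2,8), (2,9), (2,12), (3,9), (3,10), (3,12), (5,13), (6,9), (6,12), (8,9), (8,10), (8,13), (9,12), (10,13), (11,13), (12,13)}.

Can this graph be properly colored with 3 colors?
A valid 3-coloring: color 1: [2, 3, 6, 13]; color 2: [5, 8, 11, 12]; color 3: [9, 10].
(χ(G) = 3 ≤ 3.)

Yes, G is 3-colorable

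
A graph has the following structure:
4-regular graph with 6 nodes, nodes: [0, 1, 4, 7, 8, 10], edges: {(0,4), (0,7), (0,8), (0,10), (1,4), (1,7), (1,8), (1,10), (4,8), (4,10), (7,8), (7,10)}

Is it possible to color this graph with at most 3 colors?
A valid 3-coloring: color 1: [4, 7]; color 2: [8, 10]; color 3: [0, 1].
(χ(G) = 3 ≤ 3.)

Yes, G is 3-colorable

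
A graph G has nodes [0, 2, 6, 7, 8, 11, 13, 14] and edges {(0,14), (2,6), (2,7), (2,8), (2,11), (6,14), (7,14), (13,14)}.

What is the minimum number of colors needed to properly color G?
Clique number ω(G) = 2 (lower bound: χ ≥ ω).
The graph is bipartite (no odd cycle), so 2 colors suffice: χ(G) = 2.
A valid 2-coloring: color 1: [2, 14]; color 2: [0, 6, 7, 8, 11, 13].

χ(G) = 2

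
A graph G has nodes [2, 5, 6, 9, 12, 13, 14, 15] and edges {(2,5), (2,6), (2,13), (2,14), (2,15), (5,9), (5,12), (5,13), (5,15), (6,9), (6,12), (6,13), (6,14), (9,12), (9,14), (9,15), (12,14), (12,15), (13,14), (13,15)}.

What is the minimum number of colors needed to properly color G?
Clique number ω(G) = 4 (lower bound: χ ≥ ω).
The clique on [6, 9, 12, 14] has size 4, forcing χ ≥ 4, and the coloring below uses 4 colors, so χ(G) = 4.
A valid 4-coloring: color 1: [5, 14]; color 2: [2, 9]; color 3: [12, 13]; color 4: [6, 15].

χ(G) = 4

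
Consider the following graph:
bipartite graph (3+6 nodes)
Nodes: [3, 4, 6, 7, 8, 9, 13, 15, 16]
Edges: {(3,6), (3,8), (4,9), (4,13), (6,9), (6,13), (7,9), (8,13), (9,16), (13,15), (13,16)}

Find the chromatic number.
χ(G) = 2

Clique number ω(G) = 2 (lower bound: χ ≥ ω).
The graph is bipartite (no odd cycle), so 2 colors suffice: χ(G) = 2.
A valid 2-coloring: color 1: [3, 9, 13]; color 2: [4, 6, 7, 8, 15, 16].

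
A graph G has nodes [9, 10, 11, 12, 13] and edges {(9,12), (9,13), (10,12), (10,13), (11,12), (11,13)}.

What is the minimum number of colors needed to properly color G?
Clique number ω(G) = 2 (lower bound: χ ≥ ω).
The graph is bipartite (no odd cycle), so 2 colors suffice: χ(G) = 2.
A valid 2-coloring: color 1: [12, 13]; color 2: [9, 10, 11].

χ(G) = 2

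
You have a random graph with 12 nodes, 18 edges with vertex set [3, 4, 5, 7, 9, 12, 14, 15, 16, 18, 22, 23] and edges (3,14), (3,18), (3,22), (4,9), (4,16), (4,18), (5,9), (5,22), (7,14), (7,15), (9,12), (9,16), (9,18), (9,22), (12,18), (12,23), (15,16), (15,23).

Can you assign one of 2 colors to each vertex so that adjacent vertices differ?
The clique on vertices [9, 12, 18] has size 3 > 2, so it alone needs 3 colors.

No, G is not 2-colorable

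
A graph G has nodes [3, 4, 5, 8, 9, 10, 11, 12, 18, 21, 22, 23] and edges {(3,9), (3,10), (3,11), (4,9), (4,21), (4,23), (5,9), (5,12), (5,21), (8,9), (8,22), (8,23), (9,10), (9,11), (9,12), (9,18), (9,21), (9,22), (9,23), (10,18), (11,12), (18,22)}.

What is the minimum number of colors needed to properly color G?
Clique number ω(G) = 3 (lower bound: χ ≥ ω).
Odd cycle [5, 12, 11, 3, 10, 18, 22, 8, 23, 4, 21] needs 3 colors (χ ≥ 3).
Vertex 9 is adjacent to every vertex of [3, 4, 5, 8, 10, 11, 12, 18, 21, 22, 23], which already need 3 colors among themselves, so 9 needs a new color (χ ≥ 4).
The coloring below uses 4 colors, so χ(G) = 4.
A valid 4-coloring: color 1: [9]; color 2: [4, 5, 10, 11, 22]; color 3: [3, 8, 12, 18, 21]; color 4: [23].

χ(G) = 4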